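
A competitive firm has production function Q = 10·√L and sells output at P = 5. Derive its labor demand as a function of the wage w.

MP_L = (1/2)·10·L^(-1/2) = 5·L^(-1/2).
Setting P·MP_L = w: 25·L^(-1/2) = w.
Solving for L: L^(-1/2) = w/25, so L = (25/w)^(2).

L(w) = 625/w²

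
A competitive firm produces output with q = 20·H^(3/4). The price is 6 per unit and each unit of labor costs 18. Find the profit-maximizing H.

H* = 625

MP_H = (3/4)·20·H^(-1/4) = 15·H^(-1/4).
Profit maximization for a price taker requires P·MP_H = w: 6·15·H^(-1/4) = 18.
So H^(-1/4) = 0.2, which gives H = 625.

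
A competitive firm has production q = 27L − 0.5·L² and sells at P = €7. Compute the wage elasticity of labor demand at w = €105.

From P·MP_L = w with MP_L = 27 − L, labor demand is L(w) = 27 − w/7.
dL/dw = −1/(7) = -1/7.
At w = 105, L = 12, so ε = (dL/dw)·(w/L) = (-1/7)·(105/12) = -1.25.

ε = -1.25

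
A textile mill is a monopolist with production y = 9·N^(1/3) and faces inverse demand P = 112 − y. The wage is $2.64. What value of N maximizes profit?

N* = 125

Marginal revenue from the inverse demand is MR = 112 − 2y.
The marginal product is MP_N = 3·N^(-2/3).
A monopolist hires until marginal revenue product equals the wage: MR·MP_N = w.
At N, y = 9·N^(1/3). Substituting and solving: (112 − 18·N^(1/3))·3·N^(-2/3) = 2.64 gives N = 125.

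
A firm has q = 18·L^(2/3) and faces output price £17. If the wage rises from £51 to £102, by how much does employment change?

From P·MP_L = w with MP_L = 12·L^(-1/3), the labor demand is L(w) = (204/w)^(3).
At w = 51: L = 64. At w = 102: L = 8.
ΔL = 8 − 64 = -56.

ΔL = -56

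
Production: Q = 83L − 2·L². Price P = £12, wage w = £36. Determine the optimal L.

L* = 20

The marginal product of L is MP_L = 83 − 4L.
A price-taking firm hires until the value of the marginal product equals the wage: P·MP_L = w, so 12·(83 − 4L) = 36.
Then 83 − 4L = 3, giving L = 20.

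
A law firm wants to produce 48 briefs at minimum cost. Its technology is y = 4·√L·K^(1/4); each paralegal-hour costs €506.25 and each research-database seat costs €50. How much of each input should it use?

L* = 16, K* = 81

Cost minimization requires the marginal rate of technical substitution to equal the input-price ratio: MP_L/MP_K = w/r.
Here MP_L/MP_K = (1/2)·(K/L)/(1/4) = 2·(K/L). Setting this equal to 506.25/50 = 10.125 gives K = 5.0625L.
Substituting into y = 48: 4·L^(1/2)·(5.0625L)^(1/4) = 48.
Solving, L = 16 and K = 81.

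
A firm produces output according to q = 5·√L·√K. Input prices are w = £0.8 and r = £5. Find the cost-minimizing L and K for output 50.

Cost minimization requires the marginal rate of technical substitution to equal the input-price ratio: MP_L/MP_K = w/r.
Here MP_L/MP_K = (1/2)·(K/L)/(1/2) = (K/L). Setting this equal to 0.8/5 = 0.16 gives K = 0.16L.
Substituting into q = 50: 5·L^(1/2)·(0.16L)^(1/2) = 50.
Solving, L = 25 and K = 4.

L* = 25, K* = 4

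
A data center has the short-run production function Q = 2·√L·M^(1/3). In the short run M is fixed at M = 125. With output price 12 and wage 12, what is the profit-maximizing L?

L* = 25

With M = 125, MP_L = (1/2)·2·L^(-1/2)·125^(1/3) = 5·L^(-1/2).
Profit maximization for a price taker requires P·MP_L = w: 12·5·L^(-1/2) = 12.
So L^(-1/2) = 0.2, which gives L = 25.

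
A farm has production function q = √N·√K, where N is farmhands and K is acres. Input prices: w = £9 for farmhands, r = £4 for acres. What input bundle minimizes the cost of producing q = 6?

N* = 4, K* = 9

Cost minimization requires the marginal rate of technical substitution to equal the input-price ratio: MP_N/MP_K = w/r.
Here MP_N/MP_K = (1/2)·(K/N)/(1/2) = (K/N). Setting this equal to 9/4 = 2.25 gives K = 2.25N.
Substituting into q = 6: N^(1/2)·(2.25N)^(1/2) = 6.
Solving, N = 4 and K = 9.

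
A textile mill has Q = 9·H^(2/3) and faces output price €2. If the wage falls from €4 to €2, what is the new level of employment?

From P·MP_H = w with MP_H = 6·H^(-1/3), the labor demand is H(w) = (12/w)^(3).
At w = 4: H = 27. At w = 2: H = 216.

H* = 216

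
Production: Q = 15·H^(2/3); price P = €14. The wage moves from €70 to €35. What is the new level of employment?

H* = 64

From P·MP_H = w with MP_H = 10·H^(-1/3), the labor demand is H(w) = (140/w)^(3).
At w = 70: H = 8. At w = 35: H = 64.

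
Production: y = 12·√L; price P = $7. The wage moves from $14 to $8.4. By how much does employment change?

ΔL = 16

From P·MP_L = w with MP_L = 6·L^(-1/2), the labor demand is L(w) = (42/w)^(2).
At w = 14: L = 9. At w = 8.4: L = 25.
ΔL = 25 − 9 = 16.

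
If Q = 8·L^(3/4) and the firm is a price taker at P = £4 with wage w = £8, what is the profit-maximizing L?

MP_L = (3/4)·8·L^(-1/4) = 6·L^(-1/4).
Profit maximization for a price taker requires P·MP_L = w: 4·6·L^(-1/4) = 8.
So L^(-1/4) = 1/3, which gives L = 81.

L* = 81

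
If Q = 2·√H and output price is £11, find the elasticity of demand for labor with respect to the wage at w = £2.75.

MP_H = (1/2)·2·H^(-1/2), so P·MP_H = w gives 11·H^(-1/2) = w.
Solving, H(w) = (11/w)^(2). This is a constant-elasticity form: H ∝ w^(−2), so ε = −2.

ε = -2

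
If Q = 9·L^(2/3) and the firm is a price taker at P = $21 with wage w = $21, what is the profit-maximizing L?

MP_L = (2/3)·9·L^(-1/3) = 6·L^(-1/3).
Profit maximization for a price taker requires P·MP_L = w: 21·6·L^(-1/3) = 21.
So L^(-1/3) = 1/6, which gives L = 216.

L* = 216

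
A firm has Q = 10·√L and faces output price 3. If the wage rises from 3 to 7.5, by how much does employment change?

From P·MP_L = w with MP_L = 5·L^(-1/2), the labor demand is L(w) = (15/w)^(2).
At w = 3: L = 25. At w = 7.5: L = 4.
ΔL = 4 − 25 = -21.

ΔL = -21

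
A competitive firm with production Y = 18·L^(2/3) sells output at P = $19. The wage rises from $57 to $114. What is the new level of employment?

From P·MP_L = w with MP_L = 12·L^(-1/3), the labor demand is L(w) = (228/w)^(3).
At w = 57: L = 64. At w = 114: L = 8.

L* = 8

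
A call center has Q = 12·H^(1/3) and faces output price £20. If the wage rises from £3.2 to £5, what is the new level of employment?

H* = 64

From P·MP_H = w with MP_H = 4·H^(-2/3), the labor demand is H(w) = (80/w)^(3/2).
At w = 3.2: H = 125. At w = 5: H = 64.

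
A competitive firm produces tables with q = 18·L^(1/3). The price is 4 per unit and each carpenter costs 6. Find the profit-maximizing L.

L* = 8

MP_L = (1/3)·18·L^(-2/3) = 6·L^(-2/3).
Profit maximization for a price taker requires P·MP_L = w: 4·6·L^(-2/3) = 6.
So L^(-2/3) = 0.25, which gives L = 8.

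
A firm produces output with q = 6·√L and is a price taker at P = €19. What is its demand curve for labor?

L(w) = 3249/w²

MP_L = (1/2)·6·L^(-1/2) = 3·L^(-1/2).
Setting P·MP_L = w: 57·L^(-1/2) = w.
Solving for L: L^(-1/2) = w/57, so L = (57/w)^(2).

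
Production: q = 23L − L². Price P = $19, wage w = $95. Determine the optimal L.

L* = 9

The marginal product of L is MP_L = 23 − 2L.
A price-taking firm hires until the value of the marginal product equals the wage: P·MP_L = w, so 19·(23 − 2L) = 95.
Then 23 − 2L = 5, giving L = 9.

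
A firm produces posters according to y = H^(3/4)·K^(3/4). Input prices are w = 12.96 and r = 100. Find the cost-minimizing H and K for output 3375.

H* = 625, K* = 81

Cost minimization requires the marginal rate of technical substitution to equal the input-price ratio: MP_H/MP_K = w/r.
Here MP_H/MP_K = (3/4)·(K/H)/(3/4) = (K/H). Setting this equal to 12.96/100 = 0.1296 gives K = 0.1296H.
Substituting into y = 3375: H^(3/4)·(0.1296H)^(3/4) = 3375.
Solving, H = 625 and K = 81.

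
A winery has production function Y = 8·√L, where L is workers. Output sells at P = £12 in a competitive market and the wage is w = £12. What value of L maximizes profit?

MP_L = (1/2)·8·L^(-1/2) = 4·L^(-1/2).
Profit maximization for a price taker requires P·MP_L = w: 12·4·L^(-1/2) = 12.
So L^(-1/2) = 0.25, which gives L = 16.

L* = 16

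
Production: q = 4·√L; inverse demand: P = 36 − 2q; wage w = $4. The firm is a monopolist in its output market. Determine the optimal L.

Marginal revenue from the inverse demand is MR = 36 − 4q.
The marginal product is MP_L = 2·L^(-1/2).
A monopolist hires until marginal revenue product equals the wage: MR·MP_L = w.
At L, q = 4·√L. Substituting and solving: (36 − 16·√L)·2·L^(-1/2) = 4 gives L = 4.

L* = 4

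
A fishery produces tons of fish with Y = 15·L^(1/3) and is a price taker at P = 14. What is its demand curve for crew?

L(w) = (70/w)^(3/2)

MP_L = (1/3)·15·L^(-2/3) = 5·L^(-2/3).
Setting P·MP_L = w: 70·L^(-2/3) = w.
Solving for L: L^(-2/3) = w/70, so L = (70/w)^(3/2).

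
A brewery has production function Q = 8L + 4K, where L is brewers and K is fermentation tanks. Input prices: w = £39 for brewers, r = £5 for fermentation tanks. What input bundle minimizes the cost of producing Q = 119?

L* = 0, K* = 29.75

The inputs are perfect substitutes, so the firm uses whichever has the lower cost per unit of output.
Cost per unit of output via L is w/8 = 4.875; via K it is r/4 = 1.25. K is cheaper.
Producing Q = 119 with K alone: L = 0, K = 29.75.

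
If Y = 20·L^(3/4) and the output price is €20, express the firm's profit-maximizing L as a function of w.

MP_L = (3/4)·20·L^(-1/4) = 15·L^(-1/4).
Setting P·MP_L = w: 300·L^(-1/4) = w.
Solving for L: L^(-1/4) = w/300, so L = (300/w)^(4).

L(w) = (300/w)^(4)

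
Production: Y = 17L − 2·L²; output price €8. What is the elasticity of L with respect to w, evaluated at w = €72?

ε = -1.125

From P·MP_L = w with MP_L = 17 − 4L, labor demand is L(w) = (17 − w/8)/4.
dL/dw = −1/(32) = -0.03125.
At w = 72, L = 2, so ε = (dL/dw)·(w/L) = (-0.03125)·(72/2) = -1.125.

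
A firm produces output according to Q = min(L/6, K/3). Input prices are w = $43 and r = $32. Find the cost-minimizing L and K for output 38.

With a fixed-proportions technology, the cost-minimizing bundle uses no slack in either input: L/6 = K/3 = Q.
So L = 6·38 = 228 and K = 3·38 = 114.

L* = 228, K* = 114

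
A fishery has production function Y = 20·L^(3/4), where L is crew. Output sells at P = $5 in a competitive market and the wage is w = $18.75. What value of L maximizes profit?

MP_L = (3/4)·20·L^(-1/4) = 15·L^(-1/4).
Profit maximization for a price taker requires P·MP_L = w: 5·15·L^(-1/4) = 18.75.
So L^(-1/4) = 0.25, which gives L = 256.

L* = 256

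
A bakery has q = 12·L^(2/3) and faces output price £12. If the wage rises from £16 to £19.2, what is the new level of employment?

L* = 125

From P·MP_L = w with MP_L = 8·L^(-1/3), the labor demand is L(w) = (96/w)^(3).
At w = 16: L = 216. At w = 19.2: L = 125.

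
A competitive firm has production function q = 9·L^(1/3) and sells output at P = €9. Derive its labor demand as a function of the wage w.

MP_L = (1/3)·9·L^(-2/3) = 3·L^(-2/3).
Setting P·MP_L = w: 27·L^(-2/3) = w.
Solving for L: L^(-2/3) = w/27, so L = (27/w)^(3/2).

L(w) = (27/w)^(3/2)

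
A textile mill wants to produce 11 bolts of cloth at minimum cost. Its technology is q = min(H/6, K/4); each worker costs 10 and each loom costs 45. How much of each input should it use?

With a fixed-proportions technology, the cost-minimizing bundle uses no slack in either input: H/6 = K/4 = q.
So H = 6·11 = 66 and K = 4·11 = 44.

H* = 66, K* = 44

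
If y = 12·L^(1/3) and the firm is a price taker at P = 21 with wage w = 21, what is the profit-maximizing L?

L* = 8

MP_L = (1/3)·12·L^(-2/3) = 4·L^(-2/3).
Profit maximization for a price taker requires P·MP_L = w: 21·4·L^(-2/3) = 21.
So L^(-2/3) = 0.25, which gives L = 8.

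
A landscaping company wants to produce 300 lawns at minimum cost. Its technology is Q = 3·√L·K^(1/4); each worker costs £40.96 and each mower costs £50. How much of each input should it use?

L* = 625, K* = 256

Cost minimization requires the marginal rate of technical substitution to equal the input-price ratio: MP_L/MP_K = w/r.
Here MP_L/MP_K = (1/2)·(K/L)/(1/4) = 2·(K/L). Setting this equal to 40.96/50 = 0.8192 gives K = 0.4096L.
Substituting into Q = 300: 3·L^(1/2)·(0.4096L)^(1/4) = 300.
Solving, L = 625 and K = 256.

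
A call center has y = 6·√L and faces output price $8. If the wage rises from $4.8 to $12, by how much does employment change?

ΔL = -21

From P·MP_L = w with MP_L = 3·L^(-1/2), the labor demand is L(w) = (24/w)^(2).
At w = 4.8: L = 25. At w = 12: L = 4.
ΔL = 4 − 25 = -21.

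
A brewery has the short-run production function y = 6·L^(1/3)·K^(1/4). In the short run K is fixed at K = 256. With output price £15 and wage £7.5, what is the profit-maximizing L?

L* = 64

With K = 256, MP_L = (1/3)·6·L^(-2/3)·256^(1/4) = 8·L^(-2/3).
Profit maximization for a price taker requires P·MP_L = w: 15·8·L^(-2/3) = 7.5.
So L^(-2/3) = 0.0625, which gives L = 64.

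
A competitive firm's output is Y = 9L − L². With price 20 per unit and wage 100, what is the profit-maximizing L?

L* = 2

The marginal product of L is MP_L = 9 − 2L.
A price-taking firm hires until the value of the marginal product equals the wage: P·MP_L = w, so 20·(9 − 2L) = 100.
Then 9 − 2L = 5, giving L = 2.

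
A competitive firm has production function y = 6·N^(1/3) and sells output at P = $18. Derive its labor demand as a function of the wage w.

MP_N = (1/3)·6·N^(-2/3) = 2·N^(-2/3).
Setting P·MP_N = w: 36·N^(-2/3) = w.
Solving for N: N^(-2/3) = w/36, so N = (36/w)^(3/2).

N(w) = (36/w)^(3/2)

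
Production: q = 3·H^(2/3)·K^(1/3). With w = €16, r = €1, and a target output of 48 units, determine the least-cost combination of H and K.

H* = 8, K* = 64

Cost minimization requires the marginal rate of technical substitution to equal the input-price ratio: MP_H/MP_K = w/r.
Here MP_H/MP_K = (2/3)·(K/H)/(1/3) = 2·(K/H). Setting this equal to 16/1 = 16 gives K = 8H.
Substituting into q = 48: 3·H^(2/3)·(8H)^(1/3) = 48.
Solving, H = 8 and K = 64.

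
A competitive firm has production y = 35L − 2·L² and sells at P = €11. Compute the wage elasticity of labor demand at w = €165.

ε = -0.75

From P·MP_L = w with MP_L = 35 − 4L, labor demand is L(w) = (35 − w/11)/4.
dL/dw = −1/(44) = -1/44.
At w = 165, L = 5, so ε = (dL/dw)·(w/L) = (-1/44)·(165/5) = -0.75.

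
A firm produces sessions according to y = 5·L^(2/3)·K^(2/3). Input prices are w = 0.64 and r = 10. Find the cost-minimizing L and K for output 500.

L* = 125, K* = 8

Cost minimization requires the marginal rate of technical substitution to equal the input-price ratio: MP_L/MP_K = w/r.
Here MP_L/MP_K = (2/3)·(K/L)/(2/3) = (K/L). Setting this equal to 0.64/10 = 0.064 gives K = 0.064L.
Substituting into y = 500: 5·L^(2/3)·(0.064L)^(2/3) = 500.
Solving, L = 125 and K = 8.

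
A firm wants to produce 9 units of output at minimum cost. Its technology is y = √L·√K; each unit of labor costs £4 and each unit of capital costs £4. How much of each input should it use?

L* = 9, K* = 9

Cost minimization requires the marginal rate of technical substitution to equal the input-price ratio: MP_L/MP_K = w/r.
Here MP_L/MP_K = (1/2)·(K/L)/(1/2) = (K/L). Setting this equal to 4/4 = 1 gives K = L.
Substituting into y = 9: L^(1/2)·(L)^(1/2) = 9.
Solving, L = 9 and K = 9.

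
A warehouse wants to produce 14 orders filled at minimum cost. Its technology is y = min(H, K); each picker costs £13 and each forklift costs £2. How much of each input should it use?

With a fixed-proportions technology, the cost-minimizing bundle uses no slack in either input: H = K = y.
So H = 14 and K = 14.

H* = 14, K* = 14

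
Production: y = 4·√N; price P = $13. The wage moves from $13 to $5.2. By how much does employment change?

ΔN = 21

From P·MP_N = w with MP_N = 2·N^(-1/2), the labor demand is N(w) = (26/w)^(2).
At w = 13: N = 4. At w = 5.2: N = 25.
ΔN = 25 − 4 = 21.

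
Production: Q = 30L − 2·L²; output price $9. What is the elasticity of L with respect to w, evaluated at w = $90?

From P·MP_L = w with MP_L = 30 − 4L, labor demand is L(w) = (30 − w/9)/4.
dL/dw = −1/(36) = -1/36.
At w = 90, L = 5, so ε = (dL/dw)·(w/L) = (-1/36)·(90/5) = -0.5.

ε = -0.5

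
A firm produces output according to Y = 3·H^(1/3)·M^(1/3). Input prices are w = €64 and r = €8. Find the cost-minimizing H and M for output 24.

H* = 8, M* = 64

Cost minimization requires the marginal rate of technical substitution to equal the input-price ratio: MP_H/MP_M = w/r.
Here MP_H/MP_M = (1/3)·(M/H)/(1/3) = (M/H). Setting this equal to 64/8 = 8 gives M = 8H.
Substituting into Y = 24: 3·H^(1/3)·(8H)^(1/3) = 24.
Solving, H = 8 and M = 64.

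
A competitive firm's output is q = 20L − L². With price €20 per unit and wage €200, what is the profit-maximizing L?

The marginal product of L is MP_L = 20 − 2L.
A price-taking firm hires until the value of the marginal product equals the wage: P·MP_L = w, so 20·(20 − 2L) = 200.
Then 20 − 2L = 10, giving L = 5.

L* = 5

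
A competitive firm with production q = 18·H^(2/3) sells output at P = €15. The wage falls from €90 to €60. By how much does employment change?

ΔH = 19

From P·MP_H = w with MP_H = 12·H^(-1/3), the labor demand is H(w) = (180/w)^(3).
At w = 90: H = 8. At w = 60: H = 27.
ΔH = 27 − 8 = 19.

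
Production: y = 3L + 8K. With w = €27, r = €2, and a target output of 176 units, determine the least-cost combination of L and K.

The inputs are perfect substitutes, so the firm uses whichever has the lower cost per unit of output.
Cost per unit of output via L is w/3 = 9; via K it is r/8 = 0.25. K is cheaper.
Producing y = 176 with K alone: L = 0, K = 22.

L* = 0, K* = 22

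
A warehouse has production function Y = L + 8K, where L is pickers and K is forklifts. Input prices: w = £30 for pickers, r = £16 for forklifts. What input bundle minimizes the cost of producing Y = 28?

The inputs are perfect substitutes, so the firm uses whichever has the lower cost per unit of output.
Cost per unit of output via L is 30; via K it is 2. K is cheaper.
Producing Y = 28 with K alone: L = 0, K = 3.5.

L* = 0, K* = 3.5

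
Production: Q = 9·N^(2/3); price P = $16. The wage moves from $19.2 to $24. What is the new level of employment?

From P·MP_N = w with MP_N = 6·N^(-1/3), the labor demand is N(w) = (96/w)^(3).
At w = 19.2: N = 125. At w = 24: N = 64.

N* = 64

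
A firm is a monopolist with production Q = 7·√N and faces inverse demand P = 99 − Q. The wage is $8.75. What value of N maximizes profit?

Marginal revenue from the inverse demand is MR = 99 − 2Q.
The marginal product is MP_N = 3.5·N^(-1/2).
A monopolist hires until marginal revenue product equals the wage: MR·MP_N = w.
At N, Q = 7·√N. Substituting and solving: (99 − 14·√N)·3.5·N^(-1/2) = 8.75 gives N = 36.

N* = 36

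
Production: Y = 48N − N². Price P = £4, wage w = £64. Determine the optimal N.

N* = 16

The marginal product of N is MP_N = 48 − 2N.
A price-taking firm hires until the value of the marginal product equals the wage: P·MP_N = w, so 4·(48 − 2N) = 64.
Then 48 − 2N = 16, giving N = 16.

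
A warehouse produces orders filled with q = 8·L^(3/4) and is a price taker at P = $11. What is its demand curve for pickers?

MP_L = (3/4)·8·L^(-1/4) = 6·L^(-1/4).
Setting P·MP_L = w: 66·L^(-1/4) = w.
Solving for L: L^(-1/4) = w/66, so L = (66/w)^(4).

L(w) = (66/w)^(4)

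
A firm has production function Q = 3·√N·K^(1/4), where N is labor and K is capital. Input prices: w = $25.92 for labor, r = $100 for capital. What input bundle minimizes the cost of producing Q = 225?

N* = 625, K* = 81

Cost minimization requires the marginal rate of technical substitution to equal the input-price ratio: MP_N/MP_K = w/r.
Here MP_N/MP_K = (1/2)·(K/N)/(1/4) = 2·(K/N). Setting this equal to 25.92/100 = 0.2592 gives K = 0.1296N.
Substituting into Q = 225: 3·N^(1/2)·(0.1296N)^(1/4) = 225.
Solving, N = 625 and K = 81.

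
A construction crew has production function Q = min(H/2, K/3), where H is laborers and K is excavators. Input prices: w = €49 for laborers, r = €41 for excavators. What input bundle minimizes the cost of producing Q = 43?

With a fixed-proportions technology, the cost-minimizing bundle uses no slack in either input: H/2 = K/3 = Q.
So H = 2·43 = 86 and K = 3·43 = 129.

H* = 86, K* = 129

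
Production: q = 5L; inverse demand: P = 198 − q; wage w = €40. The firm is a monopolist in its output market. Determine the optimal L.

Marginal revenue from the inverse demand is MR = 198 − 2q.
The marginal product is MP_L = 5.
A monopolist hires until marginal revenue product equals the wage: MR·MP_L = w.
(198 − 10L)·5 = 40, so L = 19.

L* = 19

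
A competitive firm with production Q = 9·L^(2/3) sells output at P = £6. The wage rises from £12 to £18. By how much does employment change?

From P·MP_L = w with MP_L = 6·L^(-1/3), the labor demand is L(w) = (36/w)^(3).
At w = 12: L = 27. At w = 18: L = 8.
ΔL = 8 − 27 = -19.

ΔL = -19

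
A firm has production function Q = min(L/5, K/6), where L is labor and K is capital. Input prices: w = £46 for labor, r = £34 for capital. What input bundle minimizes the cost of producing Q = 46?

L* = 230, K* = 276

With a fixed-proportions technology, the cost-minimizing bundle uses no slack in either input: L/5 = K/6 = Q.
So L = 5·46 = 230 and K = 6·46 = 276.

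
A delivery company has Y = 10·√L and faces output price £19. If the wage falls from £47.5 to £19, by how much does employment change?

From P·MP_L = w with MP_L = 5·L^(-1/2), the labor demand is L(w) = (95/w)^(2).
At w = 47.5: L = 4. At w = 19: L = 25.
ΔL = 25 − 4 = 21.

ΔL = 21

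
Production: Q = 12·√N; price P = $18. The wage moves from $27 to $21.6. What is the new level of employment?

N* = 25

From P·MP_N = w with MP_N = 6·N^(-1/2), the labor demand is N(w) = (108/w)^(2).
At w = 27: N = 16. At w = 21.6: N = 25.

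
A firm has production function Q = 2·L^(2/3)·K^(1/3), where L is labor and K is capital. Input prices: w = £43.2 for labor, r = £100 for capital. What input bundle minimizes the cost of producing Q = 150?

L* = 125, K* = 27

Cost minimization requires the marginal rate of technical substitution to equal the input-price ratio: MP_L/MP_K = w/r.
Here MP_L/MP_K = (2/3)·(K/L)/(1/3) = 2·(K/L). Setting this equal to 43.2/100 = 0.432 gives K = 0.216L.
Substituting into Q = 150: 2·L^(2/3)·(0.216L)^(1/3) = 150.
Solving, L = 125 and K = 27.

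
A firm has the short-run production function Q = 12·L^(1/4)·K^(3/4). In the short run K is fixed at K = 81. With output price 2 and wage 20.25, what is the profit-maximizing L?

With K = 81, MP_L = (1/4)·12·L^(-3/4)·81^(3/4) = 81·L^(-3/4).
Profit maximization for a price taker requires P·MP_L = w: 2·81·L^(-3/4) = 20.25.
So L^(-3/4) = 0.125, which gives L = 16.

L* = 16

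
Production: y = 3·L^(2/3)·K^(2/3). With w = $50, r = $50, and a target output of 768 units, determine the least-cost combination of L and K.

L* = 64, K* = 64

Cost minimization requires the marginal rate of technical substitution to equal the input-price ratio: MP_L/MP_K = w/r.
Here MP_L/MP_K = (2/3)·(K/L)/(2/3) = (K/L). Setting this equal to 50/50 = 1 gives K = L.
Substituting into y = 768: 3·L^(2/3)·(L)^(2/3) = 768.
Solving, L = 64 and K = 64.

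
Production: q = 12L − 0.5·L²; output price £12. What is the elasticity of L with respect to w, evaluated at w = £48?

From P·MP_L = w with MP_L = 12 − L, labor demand is L(w) = 12 − w/12.
dL/dw = −1/(12) = -1/12.
At w = 48, L = 8, so ε = (dL/dw)·(w/L) = (-1/12)·(48/8) = -0.5.

ε = -0.5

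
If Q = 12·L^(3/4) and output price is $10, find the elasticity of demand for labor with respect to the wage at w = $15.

MP_L = (3/4)·12·L^(-1/4), so P·MP_L = w gives 90·L^(-1/4) = w.
Solving, L(w) = (90/w)^(4). This is a constant-elasticity form: L ∝ w^(−4), so ε = −4.

ε = -4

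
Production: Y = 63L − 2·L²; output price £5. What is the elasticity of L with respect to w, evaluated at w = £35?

ε = -0.125

From P·MP_L = w with MP_L = 63 − 4L, labor demand is L(w) = (63 − w/5)/4.
dL/dw = −1/(20) = -0.05.
At w = 35, L = 14, so ε = (dL/dw)·(w/L) = (-0.05)·(35/14) = -0.125.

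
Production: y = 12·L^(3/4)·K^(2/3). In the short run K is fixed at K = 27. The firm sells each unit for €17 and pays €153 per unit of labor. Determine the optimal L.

L* = 6561

With K = 27, MP_L = (3/4)·12·L^(-1/4)·27^(2/3) = 81·L^(-1/4).
Profit maximization for a price taker requires P·MP_L = w: 17·81·L^(-1/4) = 153.
So L^(-1/4) = 1/9, which gives L = 6561.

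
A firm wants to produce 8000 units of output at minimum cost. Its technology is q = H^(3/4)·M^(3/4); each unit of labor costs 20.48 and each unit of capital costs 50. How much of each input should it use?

H* = 625, M* = 256

Cost minimization requires the marginal rate of technical substitution to equal the input-price ratio: MP_H/MP_M = w/r.
Here MP_H/MP_M = (3/4)·(M/H)/(3/4) = (M/H). Setting this equal to 20.48/50 = 0.4096 gives M = 0.4096H.
Substituting into q = 8000: H^(3/4)·(0.4096H)^(3/4) = 8000.
Solving, H = 625 and M = 256.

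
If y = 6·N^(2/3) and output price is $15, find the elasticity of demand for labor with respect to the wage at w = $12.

ε = -3

MP_N = (2/3)·6·N^(-1/3), so P·MP_N = w gives 60·N^(-1/3) = w.
Solving, N(w) = (60/w)^(3). This is a constant-elasticity form: N ∝ w^(−3), so ε = −3.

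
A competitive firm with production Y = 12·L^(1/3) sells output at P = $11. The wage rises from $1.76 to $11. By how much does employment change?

ΔL = -117

From P·MP_L = w with MP_L = 4·L^(-2/3), the labor demand is L(w) = (44/w)^(3/2).
At w = 1.76: L = 125. At w = 11: L = 8.
ΔL = 8 − 125 = -117.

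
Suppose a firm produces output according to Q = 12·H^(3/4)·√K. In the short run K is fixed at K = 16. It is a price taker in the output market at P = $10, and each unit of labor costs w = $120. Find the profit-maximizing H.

With K = 16, MP_H = (3/4)·12·H^(-1/4)·16^(1/2) = 36·H^(-1/4).
Profit maximization for a price taker requires P·MP_H = w: 10·36·H^(-1/4) = 120.
So H^(-1/4) = 1/3, which gives H = 81.

H* = 81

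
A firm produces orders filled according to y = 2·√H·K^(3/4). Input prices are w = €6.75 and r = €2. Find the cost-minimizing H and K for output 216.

H* = 16, K* = 81

Cost minimization requires the marginal rate of technical substitution to equal the input-price ratio: MP_H/MP_K = w/r.
Here MP_H/MP_K = (1/2)·(K/H)/(3/4) = (2/3)·(K/H). Setting this equal to 6.75/2 = 3.375 gives K = 5.0625H.
Substituting into y = 216: 2·H^(1/2)·(5.0625H)^(3/4) = 216.
Solving, H = 16 and K = 81.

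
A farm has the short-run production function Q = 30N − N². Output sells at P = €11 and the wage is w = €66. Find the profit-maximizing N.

The marginal product of N is MP_N = 30 − 2N.
A price-taking firm hires until the value of the marginal product equals the wage: P·MP_N = w, so 11·(30 − 2N) = 66.
Then 30 − 2N = 6, giving N = 12.

N* = 12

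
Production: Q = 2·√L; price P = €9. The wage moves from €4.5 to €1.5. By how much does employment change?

From P·MP_L = w with MP_L = L^(-1/2), the labor demand is L(w) = (9/w)^(2).
At w = 4.5: L = 4. At w = 1.5: L = 36.
ΔL = 36 − 4 = 32.

ΔL = 32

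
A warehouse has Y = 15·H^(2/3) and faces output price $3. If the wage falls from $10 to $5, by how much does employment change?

From P·MP_H = w with MP_H = 10·H^(-1/3), the labor demand is H(w) = (30/w)^(3).
At w = 10: H = 27. At w = 5: H = 216.
ΔH = 216 − 27 = 189.

ΔH = 189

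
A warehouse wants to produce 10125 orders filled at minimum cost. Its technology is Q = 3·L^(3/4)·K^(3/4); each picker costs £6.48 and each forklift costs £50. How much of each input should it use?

Cost minimization requires the marginal rate of technical substitution to equal the input-price ratio: MP_L/MP_K = w/r.
Here MP_L/MP_K = (3/4)·(K/L)/(3/4) = (K/L). Setting this equal to 6.48/50 = 0.1296 gives K = 0.1296L.
Substituting into Q = 10125: 3·L^(3/4)·(0.1296L)^(3/4) = 10125.
Solving, L = 625 and K = 81.

L* = 625, K* = 81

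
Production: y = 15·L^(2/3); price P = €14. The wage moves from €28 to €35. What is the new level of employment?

L* = 64

From P·MP_L = w with MP_L = 10·L^(-1/3), the labor demand is L(w) = (140/w)^(3).
At w = 28: L = 125. At w = 35: L = 64.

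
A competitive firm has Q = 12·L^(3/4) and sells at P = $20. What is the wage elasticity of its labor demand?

ε = -4

MP_L = (3/4)·12·L^(-1/4), so P·MP_L = w gives 180·L^(-1/4) = w.
Solving, L(w) = (180/w)^(4). This is a constant-elasticity form: L ∝ w^(−4), so ε = −4.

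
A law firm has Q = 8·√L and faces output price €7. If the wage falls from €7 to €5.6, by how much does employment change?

From P·MP_L = w with MP_L = 4·L^(-1/2), the labor demand is L(w) = (28/w)^(2).
At w = 7: L = 16. At w = 5.6: L = 25.
ΔL = 25 − 16 = 9.

ΔL = 9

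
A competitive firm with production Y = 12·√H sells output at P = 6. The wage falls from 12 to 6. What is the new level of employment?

From P·MP_H = w with MP_H = 6·H^(-1/2), the labor demand is H(w) = (36/w)^(2).
At w = 12: H = 9. At w = 6: H = 36.

H* = 36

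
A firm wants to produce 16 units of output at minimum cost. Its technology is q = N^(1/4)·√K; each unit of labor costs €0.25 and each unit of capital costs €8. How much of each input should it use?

N* = 256, K* = 16

Cost minimization requires the marginal rate of technical substitution to equal the input-price ratio: MP_N/MP_K = w/r.
Here MP_N/MP_K = (1/4)·(K/N)/(1/2) = 0.5·(K/N). Setting this equal to 0.25/8 = 0.03125 gives K = 0.0625N.
Substituting into q = 16: N^(1/4)·(0.0625N)^(1/2) = 16.
Solving, N = 256 and K = 16.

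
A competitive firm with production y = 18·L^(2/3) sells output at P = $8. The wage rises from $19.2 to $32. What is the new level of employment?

From P·MP_L = w with MP_L = 12·L^(-1/3), the labor demand is L(w) = (96/w)^(3).
At w = 19.2: L = 125. At w = 32: L = 27.

L* = 27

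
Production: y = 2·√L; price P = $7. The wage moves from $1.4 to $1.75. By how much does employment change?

From P·MP_L = w with MP_L = L^(-1/2), the labor demand is L(w) = (7/w)^(2).
At w = 1.4: L = 25. At w = 1.75: L = 16.
ΔL = 16 − 25 = -9.

ΔL = -9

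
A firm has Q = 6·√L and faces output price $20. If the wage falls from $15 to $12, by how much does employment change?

ΔL = 9

From P·MP_L = w with MP_L = 3·L^(-1/2), the labor demand is L(w) = (60/w)^(2).
At w = 15: L = 16. At w = 12: L = 25.
ΔL = 25 − 16 = 9.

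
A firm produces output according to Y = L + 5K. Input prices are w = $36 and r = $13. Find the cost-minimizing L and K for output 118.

The inputs are perfect substitutes, so the firm uses whichever has the lower cost per unit of output.
Cost per unit of output via L is 36; via K it is 2.6. K is cheaper.
Producing Y = 118 with K alone: L = 0, K = 23.6.

L* = 0, K* = 23.6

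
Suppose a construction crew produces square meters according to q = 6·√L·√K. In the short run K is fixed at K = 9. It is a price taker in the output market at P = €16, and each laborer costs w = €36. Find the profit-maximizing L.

With K = 9, MP_L = (1/2)·6·L^(-1/2)·9^(1/2) = 9·L^(-1/2).
Profit maximization for a price taker requires P·MP_L = w: 16·9·L^(-1/2) = 36.
So L^(-1/2) = 0.25, which gives L = 16.

L* = 16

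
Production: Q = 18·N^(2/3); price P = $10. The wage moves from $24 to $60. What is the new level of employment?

From P·MP_N = w with MP_N = 12·N^(-1/3), the labor demand is N(w) = (120/w)^(3).
At w = 24: N = 125. At w = 60: N = 8.

N* = 8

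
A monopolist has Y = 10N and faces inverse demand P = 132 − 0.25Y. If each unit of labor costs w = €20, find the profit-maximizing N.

Marginal revenue from the inverse demand is MR = 132 − 0.5Y.
The marginal product is MP_N = 10.
A monopolist hires until marginal revenue product equals the wage: MR·MP_N = w.
(132 − 5N)·10 = 20, so N = 26.

N* = 26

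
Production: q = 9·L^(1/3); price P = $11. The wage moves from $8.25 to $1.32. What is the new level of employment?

L* = 125

From P·MP_L = w with MP_L = 3·L^(-2/3), the labor demand is L(w) = (33/w)^(3/2).
At w = 8.25: L = 8. At w = 1.32: L = 125.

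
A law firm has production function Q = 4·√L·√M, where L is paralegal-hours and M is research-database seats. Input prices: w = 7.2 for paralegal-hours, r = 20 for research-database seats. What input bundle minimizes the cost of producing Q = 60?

Cost minimization requires the marginal rate of technical substitution to equal the input-price ratio: MP_L/MP_M = w/r.
Here MP_L/MP_M = (1/2)·(M/L)/(1/2) = (M/L). Setting this equal to 7.2/20 = 0.36 gives M = 0.36L.
Substituting into Q = 60: 4·L^(1/2)·(0.36L)^(1/2) = 60.
Solving, L = 25 and M = 9.

L* = 25, M* = 9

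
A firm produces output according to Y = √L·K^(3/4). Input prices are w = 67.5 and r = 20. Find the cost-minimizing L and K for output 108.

Cost minimization requires the marginal rate of technical substitution to equal the input-price ratio: MP_L/MP_K = w/r.
Here MP_L/MP_K = (1/2)·(K/L)/(3/4) = (2/3)·(K/L). Setting this equal to 67.5/20 = 3.375 gives K = 5.0625L.
Substituting into Y = 108: L^(1/2)·(5.0625L)^(3/4) = 108.
Solving, L = 16 and K = 81.

L* = 16, K* = 81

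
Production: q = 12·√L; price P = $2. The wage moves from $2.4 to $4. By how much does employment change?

From P·MP_L = w with MP_L = 6·L^(-1/2), the labor demand is L(w) = (12/w)^(2).
At w = 2.4: L = 25. At w = 4: L = 9.
ΔL = 9 − 25 = -16.

ΔL = -16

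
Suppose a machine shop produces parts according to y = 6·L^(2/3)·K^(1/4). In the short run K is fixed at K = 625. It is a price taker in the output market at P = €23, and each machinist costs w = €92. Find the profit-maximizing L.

L* = 125

With K = 625, MP_L = (2/3)·6·L^(-1/3)·625^(1/4) = 20·L^(-1/3).
Profit maximization for a price taker requires P·MP_L = w: 23·20·L^(-1/3) = 92.
So L^(-1/3) = 0.2, which gives L = 125.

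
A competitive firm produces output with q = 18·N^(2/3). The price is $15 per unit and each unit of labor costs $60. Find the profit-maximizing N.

MP_N = (2/3)·18·N^(-1/3) = 12·N^(-1/3).
Profit maximization for a price taker requires P·MP_N = w: 15·12·N^(-1/3) = 60.
So N^(-1/3) = 1/3, which gives N = 27.

N* = 27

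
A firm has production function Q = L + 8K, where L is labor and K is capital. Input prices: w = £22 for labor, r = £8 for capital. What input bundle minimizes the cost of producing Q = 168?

The inputs are perfect substitutes, so the firm uses whichever has the lower cost per unit of output.
Cost per unit of output via L is 22; via K it is 1. K is cheaper.
Producing Q = 168 with K alone: L = 0, K = 21.

L* = 0, K* = 21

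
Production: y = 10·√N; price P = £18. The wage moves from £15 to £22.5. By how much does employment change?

ΔN = -20

From P·MP_N = w with MP_N = 5·N^(-1/2), the labor demand is N(w) = (90/w)^(2).
At w = 15: N = 36. At w = 22.5: N = 16.
ΔN = 16 − 36 = -20.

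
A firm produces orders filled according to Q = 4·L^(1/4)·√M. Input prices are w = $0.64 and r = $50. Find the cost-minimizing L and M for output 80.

L* = 625, M* = 16

Cost minimization requires the marginal rate of technical substitution to equal the input-price ratio: MP_L/MP_M = w/r.
Here MP_L/MP_M = (1/4)·(M/L)/(1/2) = 0.5·(M/L). Setting this equal to 0.64/50 = 0.0128 gives M = 0.0256L.
Substituting into Q = 80: 4·L^(1/4)·(0.0256L)^(1/2) = 80.
Solving, L = 625 and M = 16.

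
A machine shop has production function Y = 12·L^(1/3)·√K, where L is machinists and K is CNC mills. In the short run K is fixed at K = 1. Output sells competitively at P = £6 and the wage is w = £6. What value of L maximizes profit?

With K = 1, MP_L = (1/3)·12·L^(-2/3)·1^(1/2) = 4·L^(-2/3).
Profit maximization for a price taker requires P·MP_L = w: 6·4·L^(-2/3) = 6.
So L^(-2/3) = 0.25, which gives L = 8.

L* = 8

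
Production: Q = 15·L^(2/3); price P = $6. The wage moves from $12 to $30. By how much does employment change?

From P·MP_L = w with MP_L = 10·L^(-1/3), the labor demand is L(w) = (60/w)^(3).
At w = 12: L = 125. At w = 30: L = 8.
ΔL = 8 − 125 = -117.

ΔL = -117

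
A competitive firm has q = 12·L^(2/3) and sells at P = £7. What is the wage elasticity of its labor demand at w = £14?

MP_L = (2/3)·12·L^(-1/3), so P·MP_L = w gives 56·L^(-1/3) = w.
Solving, L(w) = (56/w)^(3). This is a constant-elasticity form: L ∝ w^(−3), so ε = −3.

ε = -3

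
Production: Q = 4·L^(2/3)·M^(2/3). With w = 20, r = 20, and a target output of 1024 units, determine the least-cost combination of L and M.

Cost minimization requires the marginal rate of technical substitution to equal the input-price ratio: MP_L/MP_M = w/r.
Here MP_L/MP_M = (2/3)·(M/L)/(2/3) = (M/L). Setting this equal to 20/20 = 1 gives M = L.
Substituting into Q = 1024: 4·L^(2/3)·(L)^(2/3) = 1024.
Solving, L = 64 and M = 64.

L* = 64, M* = 64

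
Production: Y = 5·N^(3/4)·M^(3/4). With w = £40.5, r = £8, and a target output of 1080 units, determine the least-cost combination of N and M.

N* = 16, M* = 81

Cost minimization requires the marginal rate of technical substitution to equal the input-price ratio: MP_N/MP_M = w/r.
Here MP_N/MP_M = (3/4)·(M/N)/(3/4) = (M/N). Setting this equal to 40.5/8 = 5.0625 gives M = 5.0625N.
Substituting into Y = 1080: 5·N^(3/4)·(5.0625N)^(3/4) = 1080.
Solving, N = 16 and M = 81.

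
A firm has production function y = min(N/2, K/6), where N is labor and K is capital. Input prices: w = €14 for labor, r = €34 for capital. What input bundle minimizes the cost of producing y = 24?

With a fixed-proportions technology, the cost-minimizing bundle uses no slack in either input: N/2 = K/6 = y.
So N = 2·24 = 48 and K = 6·24 = 144.

N* = 48, K* = 144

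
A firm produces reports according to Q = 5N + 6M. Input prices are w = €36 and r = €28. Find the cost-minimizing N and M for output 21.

The inputs are perfect substitutes, so the firm uses whichever has the lower cost per unit of output.
Cost per unit of output via N is w/5 = 7.2; via M it is r/6 = 14/3. M is cheaper.
Producing Q = 21 with M alone: N = 0, M = 3.5.

N* = 0, M* = 3.5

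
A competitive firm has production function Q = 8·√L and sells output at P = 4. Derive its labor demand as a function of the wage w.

L(w) = 256/w²

MP_L = (1/2)·8·L^(-1/2) = 4·L^(-1/2).
Setting P·MP_L = w: 16·L^(-1/2) = w.
Solving for L: L^(-1/2) = w/16, so L = (16/w)^(2).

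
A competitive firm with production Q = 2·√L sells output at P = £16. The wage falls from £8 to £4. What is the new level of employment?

L* = 16

From P·MP_L = w with MP_L = L^(-1/2), the labor demand is L(w) = (16/w)^(2).
At w = 8: L = 4. At w = 4: L = 16.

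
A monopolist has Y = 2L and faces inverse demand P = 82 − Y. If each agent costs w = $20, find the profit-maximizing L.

Marginal revenue from the inverse demand is MR = 82 − 2Y.
The marginal product is MP_L = 2.
A monopolist hires until marginal revenue product equals the wage: MR·MP_L = w.
(82 − 4L)·2 = 20, so L = 18.

L* = 18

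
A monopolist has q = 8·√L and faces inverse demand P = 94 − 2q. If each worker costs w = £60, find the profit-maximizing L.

L* = 4

Marginal revenue from the inverse demand is MR = 94 − 4q.
The marginal product is MP_L = 4·L^(-1/2).
A monopolist hires until marginal revenue product equals the wage: MR·MP_L = w.
At L, q = 8·√L. Substituting and solving: (94 − 32·√L)·4·L^(-1/2) = 60 gives L = 4.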